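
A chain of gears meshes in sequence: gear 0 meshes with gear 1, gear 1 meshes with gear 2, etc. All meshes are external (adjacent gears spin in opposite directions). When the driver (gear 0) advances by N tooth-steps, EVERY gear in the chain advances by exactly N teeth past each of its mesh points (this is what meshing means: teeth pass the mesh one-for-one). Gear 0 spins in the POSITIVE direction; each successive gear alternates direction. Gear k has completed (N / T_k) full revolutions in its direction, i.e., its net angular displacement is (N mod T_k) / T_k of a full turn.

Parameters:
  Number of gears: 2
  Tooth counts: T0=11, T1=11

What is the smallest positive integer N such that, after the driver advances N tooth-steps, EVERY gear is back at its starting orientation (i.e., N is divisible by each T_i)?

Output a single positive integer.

Answer: 11

Derivation:
Gear k returns to start when N is a multiple of T_k.
All gears at start simultaneously when N is a common multiple of [11, 11]; the smallest such N is lcm(11, 11).
Start: lcm = T0 = 11
Fold in T1=11: gcd(11, 11) = 11; lcm(11, 11) = 11 * 11 / 11 = 121 / 11 = 11
Full cycle length = 11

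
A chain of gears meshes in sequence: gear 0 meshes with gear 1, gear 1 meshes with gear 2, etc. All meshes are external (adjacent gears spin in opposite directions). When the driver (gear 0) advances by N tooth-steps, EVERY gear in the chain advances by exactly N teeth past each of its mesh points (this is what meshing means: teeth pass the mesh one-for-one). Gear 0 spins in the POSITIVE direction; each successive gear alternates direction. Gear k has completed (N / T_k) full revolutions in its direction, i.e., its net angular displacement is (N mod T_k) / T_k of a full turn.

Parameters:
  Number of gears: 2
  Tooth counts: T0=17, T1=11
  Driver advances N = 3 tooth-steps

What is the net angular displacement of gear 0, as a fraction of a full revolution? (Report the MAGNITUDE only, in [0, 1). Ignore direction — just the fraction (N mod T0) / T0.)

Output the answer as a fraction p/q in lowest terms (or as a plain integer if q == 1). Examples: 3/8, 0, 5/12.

Answer: 3/17

Derivation:
Chain of 2 gears, tooth counts: [17, 11]
  gear 0: T0=17, direction=positive, advance = 3 mod 17 = 3 teeth = 3/17 turn
  gear 1: T1=11, direction=negative, advance = 3 mod 11 = 3 teeth = 3/11 turn
Gear 0: 3 mod 17 = 3
Fraction = 3 / 17 = 3/17 (gcd(3,17)=1) = 3/17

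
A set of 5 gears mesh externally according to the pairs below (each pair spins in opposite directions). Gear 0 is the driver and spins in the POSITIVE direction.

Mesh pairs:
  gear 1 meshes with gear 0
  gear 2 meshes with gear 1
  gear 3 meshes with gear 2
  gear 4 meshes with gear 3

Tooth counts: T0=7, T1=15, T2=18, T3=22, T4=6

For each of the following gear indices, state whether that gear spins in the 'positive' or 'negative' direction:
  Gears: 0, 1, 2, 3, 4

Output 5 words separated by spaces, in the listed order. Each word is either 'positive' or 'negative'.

Answer: positive negative positive negative positive

Derivation:
Gear 0 (driver): positive (depth 0)
  gear 1: meshes with gear 0 -> depth 1 -> negative (opposite of gear 0)
  gear 2: meshes with gear 1 -> depth 2 -> positive (opposite of gear 1)
  gear 3: meshes with gear 2 -> depth 3 -> negative (opposite of gear 2)
  gear 4: meshes with gear 3 -> depth 4 -> positive (opposite of gear 3)
Queried indices 0, 1, 2, 3, 4 -> positive, negative, positive, negative, positive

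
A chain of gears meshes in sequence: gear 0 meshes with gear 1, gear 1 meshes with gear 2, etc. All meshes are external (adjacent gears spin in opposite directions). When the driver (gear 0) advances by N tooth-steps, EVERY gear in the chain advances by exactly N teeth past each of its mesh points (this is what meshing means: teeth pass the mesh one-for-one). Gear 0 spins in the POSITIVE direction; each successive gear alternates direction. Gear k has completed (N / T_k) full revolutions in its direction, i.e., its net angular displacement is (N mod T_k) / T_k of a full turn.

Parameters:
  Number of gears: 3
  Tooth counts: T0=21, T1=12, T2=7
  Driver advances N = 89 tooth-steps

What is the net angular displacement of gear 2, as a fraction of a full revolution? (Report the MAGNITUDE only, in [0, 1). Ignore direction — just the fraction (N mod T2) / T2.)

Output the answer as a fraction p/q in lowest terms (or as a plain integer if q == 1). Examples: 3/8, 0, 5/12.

Chain of 3 gears, tooth counts: [21, 12, 7]
  gear 0: T0=21, direction=positive, advance = 89 mod 21 = 5 teeth = 5/21 turn
  gear 1: T1=12, direction=negative, advance = 89 mod 12 = 5 teeth = 5/12 turn
  gear 2: T2=7, direction=positive, advance = 89 mod 7 = 5 teeth = 5/7 turn
Gear 2: 89 mod 7 = 5
Fraction = 5 / 7 = 5/7 (gcd(5,7)=1) = 5/7

Answer: 5/7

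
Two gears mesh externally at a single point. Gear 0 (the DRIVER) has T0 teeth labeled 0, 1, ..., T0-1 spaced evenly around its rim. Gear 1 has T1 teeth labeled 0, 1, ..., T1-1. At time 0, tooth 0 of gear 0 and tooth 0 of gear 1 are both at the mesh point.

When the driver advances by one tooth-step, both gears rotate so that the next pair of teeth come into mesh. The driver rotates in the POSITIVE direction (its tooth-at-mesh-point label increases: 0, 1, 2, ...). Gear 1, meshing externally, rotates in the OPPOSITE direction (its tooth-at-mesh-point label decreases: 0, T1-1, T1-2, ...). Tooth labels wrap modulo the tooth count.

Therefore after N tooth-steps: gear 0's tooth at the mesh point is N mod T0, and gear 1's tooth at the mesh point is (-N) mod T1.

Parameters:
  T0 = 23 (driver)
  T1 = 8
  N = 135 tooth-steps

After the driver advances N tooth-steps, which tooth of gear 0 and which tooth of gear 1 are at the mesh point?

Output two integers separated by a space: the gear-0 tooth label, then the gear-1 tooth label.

Gear 0 (driver, T0=23): tooth at mesh = N mod T0
  135 = 5 * 23 + 20, so 135 mod 23 = 20
  gear 0 tooth = 20
Gear 1 (driven, T1=8): tooth at mesh = (-N) mod T1
  135 = 16 * 8 + 7, so 135 mod 8 = 7
  (-135) mod 8 = (-7) mod 8 = 8 - 7 = 1
Mesh after 135 steps: gear-0 tooth 20 meets gear-1 tooth 1

Answer: 20 1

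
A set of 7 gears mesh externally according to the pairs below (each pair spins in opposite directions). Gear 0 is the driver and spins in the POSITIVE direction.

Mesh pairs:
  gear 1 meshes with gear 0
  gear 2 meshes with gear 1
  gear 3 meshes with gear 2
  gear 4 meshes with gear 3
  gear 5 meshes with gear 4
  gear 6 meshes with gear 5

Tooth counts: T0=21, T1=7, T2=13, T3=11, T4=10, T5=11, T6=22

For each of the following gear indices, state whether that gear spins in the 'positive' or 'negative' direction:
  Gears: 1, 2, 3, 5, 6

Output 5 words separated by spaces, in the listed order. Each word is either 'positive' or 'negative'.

Answer: negative positive negative negative positive

Derivation:
Gear 0 (driver): positive (depth 0)
  gear 1: meshes with gear 0 -> depth 1 -> negative (opposite of gear 0)
  gear 2: meshes with gear 1 -> depth 2 -> positive (opposite of gear 1)
  gear 3: meshes with gear 2 -> depth 3 -> negative (opposite of gear 2)
  gear 4: meshes with gear 3 -> depth 4 -> positive (opposite of gear 3)
  gear 5: meshes with gear 4 -> depth 5 -> negative (opposite of gear 4)
  gear 6: meshes with gear 5 -> depth 6 -> positive (opposite of gear 5)
Queried indices 1, 2, 3, 5, 6 -> negative, positive, negative, negative, positive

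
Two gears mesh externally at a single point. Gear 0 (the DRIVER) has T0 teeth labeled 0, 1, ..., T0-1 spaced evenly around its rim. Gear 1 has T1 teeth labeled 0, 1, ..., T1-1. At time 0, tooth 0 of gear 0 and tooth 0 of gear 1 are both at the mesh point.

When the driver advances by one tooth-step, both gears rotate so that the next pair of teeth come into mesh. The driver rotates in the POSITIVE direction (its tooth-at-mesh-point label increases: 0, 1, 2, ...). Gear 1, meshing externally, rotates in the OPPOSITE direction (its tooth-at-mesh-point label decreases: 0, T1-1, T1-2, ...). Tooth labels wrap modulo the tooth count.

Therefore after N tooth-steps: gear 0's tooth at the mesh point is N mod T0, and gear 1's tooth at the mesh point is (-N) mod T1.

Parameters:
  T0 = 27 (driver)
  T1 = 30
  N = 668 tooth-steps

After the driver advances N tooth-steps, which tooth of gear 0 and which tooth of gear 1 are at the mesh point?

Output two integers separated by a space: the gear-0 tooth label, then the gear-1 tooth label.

Answer: 20 22

Derivation:
Gear 0 (driver, T0=27): tooth at mesh = N mod T0
  668 = 24 * 27 + 20, so 668 mod 27 = 20
  gear 0 tooth = 20
Gear 1 (driven, T1=30): tooth at mesh = (-N) mod T1
  668 = 22 * 30 + 8, so 668 mod 30 = 8
  (-668) mod 30 = (-8) mod 30 = 30 - 8 = 22
Mesh after 668 steps: gear-0 tooth 20 meets gear-1 tooth 22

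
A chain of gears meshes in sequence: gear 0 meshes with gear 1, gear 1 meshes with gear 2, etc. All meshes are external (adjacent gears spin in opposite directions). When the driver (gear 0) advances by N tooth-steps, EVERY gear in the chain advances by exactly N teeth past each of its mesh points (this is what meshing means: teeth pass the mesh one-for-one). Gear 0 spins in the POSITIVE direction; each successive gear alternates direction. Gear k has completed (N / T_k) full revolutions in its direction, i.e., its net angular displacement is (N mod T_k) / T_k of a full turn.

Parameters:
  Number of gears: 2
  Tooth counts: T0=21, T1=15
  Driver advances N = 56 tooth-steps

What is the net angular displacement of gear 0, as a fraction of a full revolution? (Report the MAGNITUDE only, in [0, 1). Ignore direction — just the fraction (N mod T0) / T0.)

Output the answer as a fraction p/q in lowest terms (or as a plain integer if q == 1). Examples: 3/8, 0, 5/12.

Chain of 2 gears, tooth counts: [21, 15]
  gear 0: T0=21, direction=positive, advance = 56 mod 21 = 14 teeth = 14/21 turn
  gear 1: T1=15, direction=negative, advance = 56 mod 15 = 11 teeth = 11/15 turn
Gear 0: 56 mod 21 = 14
Fraction = 14 / 21 = 2/3 (gcd(14,21)=7) = 2/3

Answer: 2/3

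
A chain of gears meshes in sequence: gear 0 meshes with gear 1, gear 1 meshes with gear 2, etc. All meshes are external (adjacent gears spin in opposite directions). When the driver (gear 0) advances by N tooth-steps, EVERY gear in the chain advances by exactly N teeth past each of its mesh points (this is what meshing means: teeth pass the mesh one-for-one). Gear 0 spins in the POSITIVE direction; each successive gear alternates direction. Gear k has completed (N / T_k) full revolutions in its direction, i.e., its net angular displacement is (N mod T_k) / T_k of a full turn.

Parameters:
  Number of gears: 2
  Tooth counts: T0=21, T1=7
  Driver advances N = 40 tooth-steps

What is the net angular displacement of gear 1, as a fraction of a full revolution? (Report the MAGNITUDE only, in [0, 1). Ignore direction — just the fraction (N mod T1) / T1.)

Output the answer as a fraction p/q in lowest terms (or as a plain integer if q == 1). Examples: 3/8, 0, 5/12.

Answer: 5/7

Derivation:
Chain of 2 gears, tooth counts: [21, 7]
  gear 0: T0=21, direction=positive, advance = 40 mod 21 = 19 teeth = 19/21 turn
  gear 1: T1=7, direction=negative, advance = 40 mod 7 = 5 teeth = 5/7 turn
Gear 1: 40 mod 7 = 5
Fraction = 5 / 7 = 5/7 (gcd(5,7)=1) = 5/7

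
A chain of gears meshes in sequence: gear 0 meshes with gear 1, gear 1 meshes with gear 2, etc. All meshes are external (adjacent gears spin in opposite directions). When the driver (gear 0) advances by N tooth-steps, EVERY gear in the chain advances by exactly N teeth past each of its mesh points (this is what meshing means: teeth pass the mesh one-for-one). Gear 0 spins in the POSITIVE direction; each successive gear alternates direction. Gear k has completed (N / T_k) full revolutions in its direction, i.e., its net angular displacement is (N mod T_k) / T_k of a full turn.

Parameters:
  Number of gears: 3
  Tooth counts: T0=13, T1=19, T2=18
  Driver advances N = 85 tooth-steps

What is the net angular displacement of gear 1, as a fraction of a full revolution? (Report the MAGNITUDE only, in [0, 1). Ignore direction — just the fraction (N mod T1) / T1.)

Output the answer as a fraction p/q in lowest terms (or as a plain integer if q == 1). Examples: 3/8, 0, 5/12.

Chain of 3 gears, tooth counts: [13, 19, 18]
  gear 0: T0=13, direction=positive, advance = 85 mod 13 = 7 teeth = 7/13 turn
  gear 1: T1=19, direction=negative, advance = 85 mod 19 = 9 teeth = 9/19 turn
  gear 2: T2=18, direction=positive, advance = 85 mod 18 = 13 teeth = 13/18 turn
Gear 1: 85 mod 19 = 9
Fraction = 9 / 19 = 9/19 (gcd(9,19)=1) = 9/19

Answer: 9/19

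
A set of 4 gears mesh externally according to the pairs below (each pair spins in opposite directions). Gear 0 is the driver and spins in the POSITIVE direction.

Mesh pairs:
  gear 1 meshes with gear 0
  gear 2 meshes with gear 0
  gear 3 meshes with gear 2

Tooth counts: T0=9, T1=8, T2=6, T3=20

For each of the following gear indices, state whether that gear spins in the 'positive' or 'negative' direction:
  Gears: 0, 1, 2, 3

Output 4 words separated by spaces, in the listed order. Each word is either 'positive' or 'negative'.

Gear 0 (driver): positive (depth 0)
  gear 1: meshes with gear 0 -> depth 1 -> negative (opposite of gear 0)
  gear 2: meshes with gear 0 -> depth 1 -> negative (opposite of gear 0)
  gear 3: meshes with gear 2 -> depth 2 -> positive (opposite of gear 2)
Queried indices 0, 1, 2, 3 -> positive, negative, negative, positive

Answer: positive negative negative positive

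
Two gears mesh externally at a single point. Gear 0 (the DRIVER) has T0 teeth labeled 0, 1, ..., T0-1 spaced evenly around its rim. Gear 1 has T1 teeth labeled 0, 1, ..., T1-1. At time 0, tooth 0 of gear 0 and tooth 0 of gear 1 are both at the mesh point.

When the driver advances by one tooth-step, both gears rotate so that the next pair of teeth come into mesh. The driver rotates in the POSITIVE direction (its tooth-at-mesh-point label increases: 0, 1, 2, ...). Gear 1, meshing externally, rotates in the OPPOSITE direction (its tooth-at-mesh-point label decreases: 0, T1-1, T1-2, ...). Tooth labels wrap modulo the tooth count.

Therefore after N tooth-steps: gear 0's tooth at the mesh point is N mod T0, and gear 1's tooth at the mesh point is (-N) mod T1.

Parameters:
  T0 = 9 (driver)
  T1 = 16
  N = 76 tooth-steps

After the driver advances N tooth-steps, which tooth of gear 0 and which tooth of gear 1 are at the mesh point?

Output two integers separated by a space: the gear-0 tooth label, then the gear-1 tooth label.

Answer: 4 4

Derivation:
Gear 0 (driver, T0=9): tooth at mesh = N mod T0
  76 = 8 * 9 + 4, so 76 mod 9 = 4
  gear 0 tooth = 4
Gear 1 (driven, T1=16): tooth at mesh = (-N) mod T1
  76 = 4 * 16 + 12, so 76 mod 16 = 12
  (-76) mod 16 = (-12) mod 16 = 16 - 12 = 4
Mesh after 76 steps: gear-0 tooth 4 meets gear-1 tooth 4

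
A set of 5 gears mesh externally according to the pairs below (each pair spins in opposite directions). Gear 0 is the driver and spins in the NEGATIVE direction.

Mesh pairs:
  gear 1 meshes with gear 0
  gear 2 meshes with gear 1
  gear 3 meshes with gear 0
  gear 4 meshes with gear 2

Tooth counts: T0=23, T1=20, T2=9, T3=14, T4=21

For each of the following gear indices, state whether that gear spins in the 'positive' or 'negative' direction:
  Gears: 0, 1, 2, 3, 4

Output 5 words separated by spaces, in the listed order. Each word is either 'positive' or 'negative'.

Answer: negative positive negative positive positive

Derivation:
Gear 0 (driver): negative (depth 0)
  gear 1: meshes with gear 0 -> depth 1 -> positive (opposite of gear 0)
  gear 2: meshes with gear 1 -> depth 2 -> negative (opposite of gear 1)
  gear 3: meshes with gear 0 -> depth 1 -> positive (opposite of gear 0)
  gear 4: meshes with gear 2 -> depth 3 -> positive (opposite of gear 2)
Queried indices 0, 1, 2, 3, 4 -> negative, positive, negative, positive, positive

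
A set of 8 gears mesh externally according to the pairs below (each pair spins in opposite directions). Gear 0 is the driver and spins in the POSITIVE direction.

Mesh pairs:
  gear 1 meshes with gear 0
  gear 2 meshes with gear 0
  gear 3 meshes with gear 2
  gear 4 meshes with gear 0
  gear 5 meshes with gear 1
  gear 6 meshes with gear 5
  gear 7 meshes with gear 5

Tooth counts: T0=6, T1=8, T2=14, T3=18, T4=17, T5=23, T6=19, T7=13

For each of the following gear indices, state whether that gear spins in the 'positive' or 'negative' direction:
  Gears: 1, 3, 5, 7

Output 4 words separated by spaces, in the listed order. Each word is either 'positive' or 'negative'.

Answer: negative positive positive negative

Derivation:
Gear 0 (driver): positive (depth 0)
  gear 1: meshes with gear 0 -> depth 1 -> negative (opposite of gear 0)
  gear 2: meshes with gear 0 -> depth 1 -> negative (opposite of gear 0)
  gear 3: meshes with gear 2 -> depth 2 -> positive (opposite of gear 2)
  gear 4: meshes with gear 0 -> depth 1 -> negative (opposite of gear 0)
  gear 5: meshes with gear 1 -> depth 2 -> positive (opposite of gear 1)
  gear 6: meshes with gear 5 -> depth 3 -> negative (opposite of gear 5)
  gear 7: meshes with gear 5 -> depth 3 -> negative (opposite of gear 5)
Queried indices 1, 3, 5, 7 -> negative, positive, positive, negative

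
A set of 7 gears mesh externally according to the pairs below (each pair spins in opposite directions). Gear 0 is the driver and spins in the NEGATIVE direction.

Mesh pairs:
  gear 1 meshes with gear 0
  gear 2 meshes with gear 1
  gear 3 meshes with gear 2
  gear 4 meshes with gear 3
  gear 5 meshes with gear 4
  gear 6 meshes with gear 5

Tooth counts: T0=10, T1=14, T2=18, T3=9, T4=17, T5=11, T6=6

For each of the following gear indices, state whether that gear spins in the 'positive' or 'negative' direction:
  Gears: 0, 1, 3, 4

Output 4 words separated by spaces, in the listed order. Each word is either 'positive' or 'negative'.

Answer: negative positive positive negative

Derivation:
Gear 0 (driver): negative (depth 0)
  gear 1: meshes with gear 0 -> depth 1 -> positive (opposite of gear 0)
  gear 2: meshes with gear 1 -> depth 2 -> negative (opposite of gear 1)
  gear 3: meshes with gear 2 -> depth 3 -> positive (opposite of gear 2)
  gear 4: meshes with gear 3 -> depth 4 -> negative (opposite of gear 3)
  gear 5: meshes with gear 4 -> depth 5 -> positive (opposite of gear 4)
  gear 6: meshes with gear 5 -> depth 6 -> negative (opposite of gear 5)
Queried indices 0, 1, 3, 4 -> negative, positive, positive, negative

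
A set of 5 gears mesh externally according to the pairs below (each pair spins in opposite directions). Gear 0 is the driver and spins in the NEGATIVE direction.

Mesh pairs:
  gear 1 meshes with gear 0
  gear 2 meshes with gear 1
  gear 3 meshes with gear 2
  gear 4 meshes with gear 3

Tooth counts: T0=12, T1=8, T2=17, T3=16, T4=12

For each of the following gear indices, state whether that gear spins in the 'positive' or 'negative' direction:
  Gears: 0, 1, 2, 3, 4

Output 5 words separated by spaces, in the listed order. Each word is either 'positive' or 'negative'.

Gear 0 (driver): negative (depth 0)
  gear 1: meshes with gear 0 -> depth 1 -> positive (opposite of gear 0)
  gear 2: meshes with gear 1 -> depth 2 -> negative (opposite of gear 1)
  gear 3: meshes with gear 2 -> depth 3 -> positive (opposite of gear 2)
  gear 4: meshes with gear 3 -> depth 4 -> negative (opposite of gear 3)
Queried indices 0, 1, 2, 3, 4 -> negative, positive, negative, positive, negative

Answer: negative positive negative positive negative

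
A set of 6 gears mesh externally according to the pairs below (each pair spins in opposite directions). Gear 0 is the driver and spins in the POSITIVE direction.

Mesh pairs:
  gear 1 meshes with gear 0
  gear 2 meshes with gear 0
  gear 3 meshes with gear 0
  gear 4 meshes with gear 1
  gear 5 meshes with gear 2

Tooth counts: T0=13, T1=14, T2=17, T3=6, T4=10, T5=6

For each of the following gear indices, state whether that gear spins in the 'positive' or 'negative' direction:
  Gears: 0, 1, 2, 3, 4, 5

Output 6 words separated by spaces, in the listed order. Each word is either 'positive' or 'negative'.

Gear 0 (driver): positive (depth 0)
  gear 1: meshes with gear 0 -> depth 1 -> negative (opposite of gear 0)
  gear 2: meshes with gear 0 -> depth 1 -> negative (opposite of gear 0)
  gear 3: meshes with gear 0 -> depth 1 -> negative (opposite of gear 0)
  gear 4: meshes with gear 1 -> depth 2 -> positive (opposite of gear 1)
  gear 5: meshes with gear 2 -> depth 2 -> positive (opposite of gear 2)
Queried indices 0, 1, 2, 3, 4, 5 -> positive, negative, negative, negative, positive, positive

Answer: positive negative negative negative positive positive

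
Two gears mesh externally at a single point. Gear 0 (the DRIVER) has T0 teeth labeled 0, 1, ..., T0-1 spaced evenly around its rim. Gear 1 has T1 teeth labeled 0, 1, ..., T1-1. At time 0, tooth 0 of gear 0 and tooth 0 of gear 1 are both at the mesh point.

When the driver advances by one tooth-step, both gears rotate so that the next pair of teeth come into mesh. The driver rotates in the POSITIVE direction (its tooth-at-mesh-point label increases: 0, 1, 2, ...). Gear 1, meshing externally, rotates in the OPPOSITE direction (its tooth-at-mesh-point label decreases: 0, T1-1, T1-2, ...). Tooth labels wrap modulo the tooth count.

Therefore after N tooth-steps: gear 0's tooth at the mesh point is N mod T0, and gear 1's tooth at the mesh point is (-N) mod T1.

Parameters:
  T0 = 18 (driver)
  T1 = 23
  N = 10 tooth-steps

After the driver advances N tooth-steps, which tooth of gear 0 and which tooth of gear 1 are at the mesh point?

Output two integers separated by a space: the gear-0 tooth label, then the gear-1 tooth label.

Answer: 10 13

Derivation:
Gear 0 (driver, T0=18): tooth at mesh = N mod T0
  10 = 0 * 18 + 10, so 10 mod 18 = 10
  gear 0 tooth = 10
Gear 1 (driven, T1=23): tooth at mesh = (-N) mod T1
  10 = 0 * 23 + 10, so 10 mod 23 = 10
  (-10) mod 23 = (-10) mod 23 = 23 - 10 = 13
Mesh after 10 steps: gear-0 tooth 10 meets gear-1 tooth 13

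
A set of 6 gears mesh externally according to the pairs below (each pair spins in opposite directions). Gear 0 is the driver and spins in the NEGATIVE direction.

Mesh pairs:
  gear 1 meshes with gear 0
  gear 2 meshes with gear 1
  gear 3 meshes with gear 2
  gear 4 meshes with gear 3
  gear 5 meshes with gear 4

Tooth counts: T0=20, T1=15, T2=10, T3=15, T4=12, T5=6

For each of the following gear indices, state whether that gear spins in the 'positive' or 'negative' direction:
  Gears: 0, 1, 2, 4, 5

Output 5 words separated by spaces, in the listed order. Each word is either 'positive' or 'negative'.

Gear 0 (driver): negative (depth 0)
  gear 1: meshes with gear 0 -> depth 1 -> positive (opposite of gear 0)
  gear 2: meshes with gear 1 -> depth 2 -> negative (opposite of gear 1)
  gear 3: meshes with gear 2 -> depth 3 -> positive (opposite of gear 2)
  gear 4: meshes with gear 3 -> depth 4 -> negative (opposite of gear 3)
  gear 5: meshes with gear 4 -> depth 5 -> positive (opposite of gear 4)
Queried indices 0, 1, 2, 4, 5 -> negative, positive, negative, negative, positive

Answer: negative positive negative negative positive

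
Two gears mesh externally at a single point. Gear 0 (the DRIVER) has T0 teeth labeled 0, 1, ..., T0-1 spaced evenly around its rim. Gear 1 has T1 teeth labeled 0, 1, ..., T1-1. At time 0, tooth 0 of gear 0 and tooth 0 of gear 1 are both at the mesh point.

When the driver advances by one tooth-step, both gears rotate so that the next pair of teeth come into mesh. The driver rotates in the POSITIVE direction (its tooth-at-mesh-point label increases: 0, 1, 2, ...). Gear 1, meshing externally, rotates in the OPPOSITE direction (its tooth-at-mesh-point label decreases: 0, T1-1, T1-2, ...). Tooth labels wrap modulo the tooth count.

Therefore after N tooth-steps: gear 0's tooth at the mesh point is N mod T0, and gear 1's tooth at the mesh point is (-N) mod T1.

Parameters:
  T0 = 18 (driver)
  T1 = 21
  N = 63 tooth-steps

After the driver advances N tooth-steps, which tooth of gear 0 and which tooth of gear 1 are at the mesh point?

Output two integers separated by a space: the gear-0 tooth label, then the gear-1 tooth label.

Gear 0 (driver, T0=18): tooth at mesh = N mod T0
  63 = 3 * 18 + 9, so 63 mod 18 = 9
  gear 0 tooth = 9
Gear 1 (driven, T1=21): tooth at mesh = (-N) mod T1
  63 = 3 * 21 + 0, so 63 mod 21 = 0
  (-63) mod 21 = 0
Mesh after 63 steps: gear-0 tooth 9 meets gear-1 tooth 0

Answer: 9 0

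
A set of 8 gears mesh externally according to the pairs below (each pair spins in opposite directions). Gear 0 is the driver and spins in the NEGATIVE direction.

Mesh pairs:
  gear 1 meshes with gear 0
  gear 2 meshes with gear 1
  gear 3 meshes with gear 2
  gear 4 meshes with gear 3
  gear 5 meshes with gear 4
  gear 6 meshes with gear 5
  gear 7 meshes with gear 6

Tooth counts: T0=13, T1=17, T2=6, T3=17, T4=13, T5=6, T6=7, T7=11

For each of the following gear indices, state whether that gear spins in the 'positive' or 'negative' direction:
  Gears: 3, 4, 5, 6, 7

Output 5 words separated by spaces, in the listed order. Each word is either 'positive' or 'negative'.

Answer: positive negative positive negative positive

Derivation:
Gear 0 (driver): negative (depth 0)
  gear 1: meshes with gear 0 -> depth 1 -> positive (opposite of gear 0)
  gear 2: meshes with gear 1 -> depth 2 -> negative (opposite of gear 1)
  gear 3: meshes with gear 2 -> depth 3 -> positive (opposite of gear 2)
  gear 4: meshes with gear 3 -> depth 4 -> negative (opposite of gear 3)
  gear 5: meshes with gear 4 -> depth 5 -> positive (opposite of gear 4)
  gear 6: meshes with gear 5 -> depth 6 -> negative (opposite of gear 5)
  gear 7: meshes with gear 6 -> depth 7 -> positive (opposite of gear 6)
Queried indices 3, 4, 5, 6, 7 -> positive, negative, positive, negative, positive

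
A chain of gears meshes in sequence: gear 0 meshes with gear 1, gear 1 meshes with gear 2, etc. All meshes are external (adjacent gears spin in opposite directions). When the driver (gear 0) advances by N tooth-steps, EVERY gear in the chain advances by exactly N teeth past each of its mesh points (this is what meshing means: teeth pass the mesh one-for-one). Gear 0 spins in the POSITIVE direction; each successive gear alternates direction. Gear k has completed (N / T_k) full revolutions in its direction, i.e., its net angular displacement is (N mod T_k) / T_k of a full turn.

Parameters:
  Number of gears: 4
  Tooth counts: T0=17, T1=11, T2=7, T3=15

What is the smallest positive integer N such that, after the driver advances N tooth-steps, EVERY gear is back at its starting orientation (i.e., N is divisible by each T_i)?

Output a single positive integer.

Answer: 19635

Derivation:
Gear k returns to start when N is a multiple of T_k.
All gears at start simultaneously when N is a common multiple of [17, 11, 7, 15]; the smallest such N is lcm(17, 11, 7, 15).
Start: lcm = T0 = 17
Fold in T1=11: gcd(17, 11) = 1; lcm(17, 11) = 17 * 11 / 1 = 187 / 1 = 187
Fold in T2=7: gcd(187, 7) = 1; lcm(187, 7) = 187 * 7 / 1 = 1309 / 1 = 1309
Fold in T3=15: gcd(1309, 15) = 1; lcm(1309, 15) = 1309 * 15 / 1 = 19635 / 1 = 19635
Full cycle length = 19635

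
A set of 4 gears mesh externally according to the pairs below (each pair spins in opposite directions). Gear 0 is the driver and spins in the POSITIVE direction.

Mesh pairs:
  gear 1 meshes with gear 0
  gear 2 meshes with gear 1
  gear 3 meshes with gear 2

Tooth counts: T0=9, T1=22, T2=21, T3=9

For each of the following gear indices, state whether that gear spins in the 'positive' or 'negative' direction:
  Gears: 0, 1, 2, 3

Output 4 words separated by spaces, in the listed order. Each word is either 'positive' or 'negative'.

Answer: positive negative positive negative

Derivation:
Gear 0 (driver): positive (depth 0)
  gear 1: meshes with gear 0 -> depth 1 -> negative (opposite of gear 0)
  gear 2: meshes with gear 1 -> depth 2 -> positive (opposite of gear 1)
  gear 3: meshes with gear 2 -> depth 3 -> negative (opposite of gear 2)
Queried indices 0, 1, 2, 3 -> positive, negative, positive, negative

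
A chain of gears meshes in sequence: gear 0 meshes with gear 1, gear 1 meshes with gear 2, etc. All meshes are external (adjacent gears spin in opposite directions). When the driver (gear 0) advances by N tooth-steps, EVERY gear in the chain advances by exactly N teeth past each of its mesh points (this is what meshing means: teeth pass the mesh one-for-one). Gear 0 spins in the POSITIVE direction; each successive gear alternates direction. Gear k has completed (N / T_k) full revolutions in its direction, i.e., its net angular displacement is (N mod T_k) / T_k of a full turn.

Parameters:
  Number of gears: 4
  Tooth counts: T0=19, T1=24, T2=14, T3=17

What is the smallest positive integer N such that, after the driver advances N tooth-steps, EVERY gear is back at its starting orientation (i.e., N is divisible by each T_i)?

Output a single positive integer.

Gear k returns to start when N is a multiple of T_k.
All gears at start simultaneously when N is a common multiple of [19, 24, 14, 17]; the smallest such N is lcm(19, 24, 14, 17).
Start: lcm = T0 = 19
Fold in T1=24: gcd(19, 24) = 1; lcm(19, 24) = 19 * 24 / 1 = 456 / 1 = 456
Fold in T2=14: gcd(456, 14) = 2; lcm(456, 14) = 456 * 14 / 2 = 6384 / 2 = 3192
Fold in T3=17: gcd(3192, 17) = 1; lcm(3192, 17) = 3192 * 17 / 1 = 54264 / 1 = 54264
Full cycle length = 54264

Answer: 54264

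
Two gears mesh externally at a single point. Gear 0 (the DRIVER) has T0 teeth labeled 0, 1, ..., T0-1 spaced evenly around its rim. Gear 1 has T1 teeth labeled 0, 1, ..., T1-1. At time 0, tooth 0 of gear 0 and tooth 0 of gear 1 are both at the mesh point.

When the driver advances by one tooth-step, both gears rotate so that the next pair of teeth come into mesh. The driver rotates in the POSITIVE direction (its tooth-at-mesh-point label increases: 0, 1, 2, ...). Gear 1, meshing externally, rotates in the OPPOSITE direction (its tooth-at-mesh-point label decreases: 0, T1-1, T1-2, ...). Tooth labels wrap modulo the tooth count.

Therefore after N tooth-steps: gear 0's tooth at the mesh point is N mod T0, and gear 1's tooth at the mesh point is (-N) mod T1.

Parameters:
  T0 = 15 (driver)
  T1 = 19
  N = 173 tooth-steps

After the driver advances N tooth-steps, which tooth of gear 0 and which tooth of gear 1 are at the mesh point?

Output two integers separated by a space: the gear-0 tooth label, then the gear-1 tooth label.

Gear 0 (driver, T0=15): tooth at mesh = N mod T0
  173 = 11 * 15 + 8, so 173 mod 15 = 8
  gear 0 tooth = 8
Gear 1 (driven, T1=19): tooth at mesh = (-N) mod T1
  173 = 9 * 19 + 2, so 173 mod 19 = 2
  (-173) mod 19 = (-2) mod 19 = 19 - 2 = 17
Mesh after 173 steps: gear-0 tooth 8 meets gear-1 tooth 17

Answer: 8 17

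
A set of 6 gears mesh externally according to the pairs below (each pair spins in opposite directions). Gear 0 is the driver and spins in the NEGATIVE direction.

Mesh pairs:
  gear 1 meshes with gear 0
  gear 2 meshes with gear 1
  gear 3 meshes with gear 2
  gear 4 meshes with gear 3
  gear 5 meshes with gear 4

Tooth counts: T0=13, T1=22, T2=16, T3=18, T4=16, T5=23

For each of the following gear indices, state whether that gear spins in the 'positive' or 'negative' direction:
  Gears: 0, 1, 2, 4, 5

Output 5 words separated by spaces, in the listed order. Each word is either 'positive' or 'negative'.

Answer: negative positive negative negative positive

Derivation:
Gear 0 (driver): negative (depth 0)
  gear 1: meshes with gear 0 -> depth 1 -> positive (opposite of gear 0)
  gear 2: meshes with gear 1 -> depth 2 -> negative (opposite of gear 1)
  gear 3: meshes with gear 2 -> depth 3 -> positive (opposite of gear 2)
  gear 4: meshes with gear 3 -> depth 4 -> negative (opposite of gear 3)
  gear 5: meshes with gear 4 -> depth 5 -> positive (opposite of gear 4)
Queried indices 0, 1, 2, 4, 5 -> negative, positive, negative, negative, positive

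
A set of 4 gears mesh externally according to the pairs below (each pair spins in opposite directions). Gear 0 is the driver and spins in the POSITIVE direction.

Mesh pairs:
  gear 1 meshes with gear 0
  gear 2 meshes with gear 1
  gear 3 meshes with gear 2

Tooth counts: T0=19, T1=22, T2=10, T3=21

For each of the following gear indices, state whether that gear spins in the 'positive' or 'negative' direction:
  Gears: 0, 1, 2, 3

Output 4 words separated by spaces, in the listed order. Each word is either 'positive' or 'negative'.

Gear 0 (driver): positive (depth 0)
  gear 1: meshes with gear 0 -> depth 1 -> negative (opposite of gear 0)
  gear 2: meshes with gear 1 -> depth 2 -> positive (opposite of gear 1)
  gear 3: meshes with gear 2 -> depth 3 -> negative (opposite of gear 2)
Queried indices 0, 1, 2, 3 -> positive, negative, positive, negative

Answer: positive negative positive negative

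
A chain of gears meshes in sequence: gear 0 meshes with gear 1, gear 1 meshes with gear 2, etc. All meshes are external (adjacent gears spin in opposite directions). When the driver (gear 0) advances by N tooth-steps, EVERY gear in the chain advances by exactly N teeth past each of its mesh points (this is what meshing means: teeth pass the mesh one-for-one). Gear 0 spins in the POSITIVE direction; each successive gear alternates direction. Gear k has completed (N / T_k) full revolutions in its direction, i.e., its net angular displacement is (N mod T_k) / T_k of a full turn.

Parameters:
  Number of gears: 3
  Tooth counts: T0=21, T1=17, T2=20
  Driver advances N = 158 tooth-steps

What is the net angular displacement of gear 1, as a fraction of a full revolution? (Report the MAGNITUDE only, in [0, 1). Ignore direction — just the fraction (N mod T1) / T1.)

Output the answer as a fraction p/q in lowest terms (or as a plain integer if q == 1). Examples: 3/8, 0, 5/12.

Chain of 3 gears, tooth counts: [21, 17, 20]
  gear 0: T0=21, direction=positive, advance = 158 mod 21 = 11 teeth = 11/21 turn
  gear 1: T1=17, direction=negative, advance = 158 mod 17 = 5 teeth = 5/17 turn
  gear 2: T2=20, direction=positive, advance = 158 mod 20 = 18 teeth = 18/20 turn
Gear 1: 158 mod 17 = 5
Fraction = 5 / 17 = 5/17 (gcd(5,17)=1) = 5/17

Answer: 5/17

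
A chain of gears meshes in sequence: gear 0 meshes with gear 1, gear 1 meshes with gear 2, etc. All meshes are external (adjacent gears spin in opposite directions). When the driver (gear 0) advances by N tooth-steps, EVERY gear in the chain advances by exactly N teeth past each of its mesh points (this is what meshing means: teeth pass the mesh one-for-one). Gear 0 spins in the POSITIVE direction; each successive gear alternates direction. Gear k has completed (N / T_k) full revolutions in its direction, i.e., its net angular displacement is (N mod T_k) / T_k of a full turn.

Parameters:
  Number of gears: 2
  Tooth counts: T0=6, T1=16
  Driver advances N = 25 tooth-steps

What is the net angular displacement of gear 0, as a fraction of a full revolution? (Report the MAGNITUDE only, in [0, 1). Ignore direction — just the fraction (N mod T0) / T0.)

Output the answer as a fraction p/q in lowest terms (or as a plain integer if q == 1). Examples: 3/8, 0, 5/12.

Chain of 2 gears, tooth counts: [6, 16]
  gear 0: T0=6, direction=positive, advance = 25 mod 6 = 1 teeth = 1/6 turn
  gear 1: T1=16, direction=negative, advance = 25 mod 16 = 9 teeth = 9/16 turn
Gear 0: 25 mod 6 = 1
Fraction = 1 / 6 = 1/6 (gcd(1,6)=1) = 1/6

Answer: 1/6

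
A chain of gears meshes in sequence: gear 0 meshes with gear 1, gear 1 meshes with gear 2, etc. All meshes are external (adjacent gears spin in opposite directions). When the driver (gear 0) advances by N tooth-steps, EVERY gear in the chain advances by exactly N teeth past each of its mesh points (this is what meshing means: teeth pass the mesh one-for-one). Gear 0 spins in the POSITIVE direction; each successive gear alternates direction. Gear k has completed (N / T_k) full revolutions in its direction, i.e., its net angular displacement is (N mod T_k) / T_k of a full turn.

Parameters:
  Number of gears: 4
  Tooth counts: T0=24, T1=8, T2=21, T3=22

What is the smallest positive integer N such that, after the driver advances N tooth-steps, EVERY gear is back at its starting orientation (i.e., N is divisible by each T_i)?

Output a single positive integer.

Gear k returns to start when N is a multiple of T_k.
All gears at start simultaneously when N is a common multiple of [24, 8, 21, 22]; the smallest such N is lcm(24, 8, 21, 22).
Start: lcm = T0 = 24
Fold in T1=8: gcd(24, 8) = 8; lcm(24, 8) = 24 * 8 / 8 = 192 / 8 = 24
Fold in T2=21: gcd(24, 21) = 3; lcm(24, 21) = 24 * 21 / 3 = 504 / 3 = 168
Fold in T3=22: gcd(168, 22) = 2; lcm(168, 22) = 168 * 22 / 2 = 3696 / 2 = 1848
Full cycle length = 1848

Answer: 1848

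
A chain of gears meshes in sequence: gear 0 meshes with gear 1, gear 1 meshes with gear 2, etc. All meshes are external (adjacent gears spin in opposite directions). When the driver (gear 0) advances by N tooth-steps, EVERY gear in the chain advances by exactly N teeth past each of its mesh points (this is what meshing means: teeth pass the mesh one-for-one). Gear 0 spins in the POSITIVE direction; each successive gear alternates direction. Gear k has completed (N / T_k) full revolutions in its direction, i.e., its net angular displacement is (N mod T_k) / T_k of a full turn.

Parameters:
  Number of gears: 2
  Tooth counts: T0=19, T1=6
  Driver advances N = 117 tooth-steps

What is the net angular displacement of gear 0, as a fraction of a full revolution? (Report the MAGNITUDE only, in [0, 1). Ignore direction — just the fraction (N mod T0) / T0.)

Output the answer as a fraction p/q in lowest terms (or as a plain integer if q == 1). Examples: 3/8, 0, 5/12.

Chain of 2 gears, tooth counts: [19, 6]
  gear 0: T0=19, direction=positive, advance = 117 mod 19 = 3 teeth = 3/19 turn
  gear 1: T1=6, direction=negative, advance = 117 mod 6 = 3 teeth = 3/6 turn
Gear 0: 117 mod 19 = 3
Fraction = 3 / 19 = 3/19 (gcd(3,19)=1) = 3/19

Answer: 3/19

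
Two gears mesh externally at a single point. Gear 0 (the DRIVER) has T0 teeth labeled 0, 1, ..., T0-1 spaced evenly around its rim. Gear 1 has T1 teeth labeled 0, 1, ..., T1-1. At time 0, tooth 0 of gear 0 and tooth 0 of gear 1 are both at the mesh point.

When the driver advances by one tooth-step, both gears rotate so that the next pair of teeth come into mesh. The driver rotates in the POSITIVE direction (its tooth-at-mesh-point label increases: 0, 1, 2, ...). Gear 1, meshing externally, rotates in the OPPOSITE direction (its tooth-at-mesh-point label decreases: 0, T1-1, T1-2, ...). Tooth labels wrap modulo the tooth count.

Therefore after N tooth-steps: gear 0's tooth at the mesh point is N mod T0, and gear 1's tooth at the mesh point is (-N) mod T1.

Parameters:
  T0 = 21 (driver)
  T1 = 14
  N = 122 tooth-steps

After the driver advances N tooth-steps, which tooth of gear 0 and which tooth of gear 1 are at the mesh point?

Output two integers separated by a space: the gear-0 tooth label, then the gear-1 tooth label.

Answer: 17 4

Derivation:
Gear 0 (driver, T0=21): tooth at mesh = N mod T0
  122 = 5 * 21 + 17, so 122 mod 21 = 17
  gear 0 tooth = 17
Gear 1 (driven, T1=14): tooth at mesh = (-N) mod T1
  122 = 8 * 14 + 10, so 122 mod 14 = 10
  (-122) mod 14 = (-10) mod 14 = 14 - 10 = 4
Mesh after 122 steps: gear-0 tooth 17 meets gear-1 tooth 4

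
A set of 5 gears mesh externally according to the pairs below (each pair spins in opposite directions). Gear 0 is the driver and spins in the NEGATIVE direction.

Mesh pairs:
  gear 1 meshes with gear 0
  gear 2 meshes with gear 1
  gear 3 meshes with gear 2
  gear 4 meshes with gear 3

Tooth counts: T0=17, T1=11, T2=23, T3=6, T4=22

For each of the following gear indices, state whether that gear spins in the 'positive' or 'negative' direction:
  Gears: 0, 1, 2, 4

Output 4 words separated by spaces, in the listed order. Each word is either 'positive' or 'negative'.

Gear 0 (driver): negative (depth 0)
  gear 1: meshes with gear 0 -> depth 1 -> positive (opposite of gear 0)
  gear 2: meshes with gear 1 -> depth 2 -> negative (opposite of gear 1)
  gear 3: meshes with gear 2 -> depth 3 -> positive (opposite of gear 2)
  gear 4: meshes with gear 3 -> depth 4 -> negative (opposite of gear 3)
Queried indices 0, 1, 2, 4 -> negative, positive, negative, negative

Answer: negative positive negative negative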